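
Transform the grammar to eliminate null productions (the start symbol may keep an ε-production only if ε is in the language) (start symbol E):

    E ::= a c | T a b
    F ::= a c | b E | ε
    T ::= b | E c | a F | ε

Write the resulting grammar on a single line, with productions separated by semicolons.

E ::= a c | T a b | a b; F ::= a c | b E; T ::= b | E c | a F | a

Nullable nonterminals: {F, T}.
ε ∉ L(G), so no ε-production is kept.
Add the nullable-subset variants: E → T a b gives T a b | a b. T → a F gives a F | a.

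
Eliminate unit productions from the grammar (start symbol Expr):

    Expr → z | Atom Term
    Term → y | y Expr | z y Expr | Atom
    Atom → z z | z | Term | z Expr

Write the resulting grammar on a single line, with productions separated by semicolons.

Expr → z | Atom Term; Term → y | y Expr | z y Expr | z z | z | z Expr; Atom → y | y Expr | z y Expr | z z | z | z Expr

Unit pairs: Atom ⇒* {Term}; Term ⇒* {Atom}.
For every A with A ⇒* B via unit rules, add B's non-unit alternatives to A; then delete every rule of the form X → Y.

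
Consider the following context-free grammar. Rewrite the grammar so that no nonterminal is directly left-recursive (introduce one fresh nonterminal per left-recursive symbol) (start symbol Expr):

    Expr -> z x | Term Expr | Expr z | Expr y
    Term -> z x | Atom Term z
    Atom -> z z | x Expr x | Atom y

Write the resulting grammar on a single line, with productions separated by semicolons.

Left recursion appears on Expr, Atom.
For Expr: α = {z, y}, β = {z x, Term Expr}. Rewrite as Expr → β Expr1 and Expr1 → α Expr1 | ε.
For Atom: α = {y}, β = {z z, x Expr x}. Rewrite as Atom → β Atom1 and Atom1 → α Atom1 | ε.

Expr -> z x Expr1 | Term Expr Expr1; Term -> z x | Atom Term z; Atom -> z z Atom1 | x Expr x Atom1; Expr1 -> z Expr1 | y Expr1 | ε; Atom1 -> y Atom1 | ε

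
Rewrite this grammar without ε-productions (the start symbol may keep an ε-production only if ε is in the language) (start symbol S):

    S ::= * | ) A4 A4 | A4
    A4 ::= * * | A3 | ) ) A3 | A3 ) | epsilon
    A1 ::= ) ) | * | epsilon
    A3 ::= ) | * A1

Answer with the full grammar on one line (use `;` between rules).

Nullable set = {A1, A4, S}.
ε ∈ L(G) since S is nullable, so keep S → ε.
Add the nullable-subset variants: S → ) A4 A4 gives ) A4 A4 | ) A4 | ). A3 → * A1 gives * A1 | *.

S ::= * | ) A4 A4 | ) A4 | ) | A4 | epsilon; A4 ::= * * | A3 | ) ) A3 | A3 ); A1 ::= ) ) | *; A3 ::= ) | * A1 | *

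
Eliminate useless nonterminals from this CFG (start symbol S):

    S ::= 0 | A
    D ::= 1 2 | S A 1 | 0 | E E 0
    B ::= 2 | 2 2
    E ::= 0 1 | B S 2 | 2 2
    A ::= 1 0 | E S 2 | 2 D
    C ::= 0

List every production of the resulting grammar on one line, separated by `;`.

Generating nonterminals: {A, B, C, D, E, S}.
Reachable from S after that: {A, B, D, E, S}.
Removed useless symbols: {C} and every production mentioning them.

S ::= 0 | A; D ::= 1 2 | S A 1 | 0 | E E 0; B ::= 2 | 2 2; E ::= 0 1 | B S 2 | 2 2; A ::= 1 0 | E S 2 | 2 D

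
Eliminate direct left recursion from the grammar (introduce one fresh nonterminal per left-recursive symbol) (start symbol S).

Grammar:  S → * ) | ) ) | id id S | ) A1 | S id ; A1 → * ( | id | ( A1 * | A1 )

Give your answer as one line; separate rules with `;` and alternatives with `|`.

Directly left-recursive nonterminals: S, A1.
For S: α = {id}, β = {* ), ) ), id id S, ) A1}. Rewrite as S → β S' and S' → α S' | ε.
For A1: α = {)}, β = {* (, id, ( A1 *}. Rewrite as A1 → β A1' and A1' → α A1' | ε.

S → * ) S' | ) ) S' | id id S S' | ) A1 S'; A1 → * ( A1' | id A1' | ( A1 * A1'; S' → id S' | ε; A1' → ) A1' | ε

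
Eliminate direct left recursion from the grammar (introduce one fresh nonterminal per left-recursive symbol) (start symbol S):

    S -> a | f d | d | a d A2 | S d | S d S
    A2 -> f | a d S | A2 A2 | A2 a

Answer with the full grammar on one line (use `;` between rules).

S, A2 are directly left-recursive.
For S: α = {d, d S}, β = {a, f d, d, a d A2}. Rewrite as S → β S' and S' → α S' | ε.
For A2: α = {A2, a}, β = {f, a d S}. Rewrite as A2 → β A2' and A2' → α A2' | ε.

S -> a S' | f d S' | d S' | a d A2 S'; A2 -> f A2' | a d S A2'; S' -> d S' | d S S' | ε; A2' -> A2 A2' | a A2' | ε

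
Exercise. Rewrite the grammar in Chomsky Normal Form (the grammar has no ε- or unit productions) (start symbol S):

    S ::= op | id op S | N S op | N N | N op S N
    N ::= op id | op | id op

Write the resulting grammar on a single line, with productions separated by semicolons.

Introduce a nonterminal for each terminal appearing in a rule of length ≥ 2: X1 → id, X2 → op.
Binarize each right-hand side of length ≥ 3 by chaining fresh nonterminals (Y1, Y2, …): affected rules were S → X1 X2 S; S → N S X2; S → N X2 S N.

S ::= op | X1 Y1 | N Y2 | N N | N Y3; N ::= X2 X1 | op | X1 X2; X1 ::= id; X2 ::= op; Y1 ::= X2 S; Y2 ::= S X2; Y3 ::= X2 Y4; Y4 ::= S N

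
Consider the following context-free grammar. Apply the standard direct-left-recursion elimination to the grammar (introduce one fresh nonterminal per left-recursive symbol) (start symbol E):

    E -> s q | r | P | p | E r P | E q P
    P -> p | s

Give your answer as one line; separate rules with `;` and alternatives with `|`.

E is directly left-recursive.
For E: α = {r P, q P}, β = {s q, r, P, p}. Rewrite as E → β E' and E' → α E' | ε.

E -> s q E' | r E' | P E' | p E'; P -> p | s; E' -> r P E' | q P E' | ε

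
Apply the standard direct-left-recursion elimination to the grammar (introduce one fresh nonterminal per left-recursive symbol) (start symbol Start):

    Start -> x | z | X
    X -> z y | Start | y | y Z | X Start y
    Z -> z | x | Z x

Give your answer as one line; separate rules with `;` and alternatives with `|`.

Start -> x | z | X; X -> z y X1 | Start X1 | y X1 | y Z X1; Z -> z Z1 | x Z1; X1 -> Start y X1 | ε; Z1 -> x Z1 | ε

Directly left-recursive nonterminals: X, Z.
For X: α = {Start y}, β = {z y, Start, y, y Z}. Rewrite as X → β X1 and X1 → α X1 | ε.
For Z: α = {x}, β = {z, x}. Rewrite as Z → β Z1 and Z1 → α Z1 | ε.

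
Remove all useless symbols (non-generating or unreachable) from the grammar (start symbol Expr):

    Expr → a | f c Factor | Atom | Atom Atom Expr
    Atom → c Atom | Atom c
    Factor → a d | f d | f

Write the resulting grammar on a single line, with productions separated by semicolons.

Expr → a | f c Factor; Factor → a d | f d | f

Generating nonterminals: {Expr, Factor}.
Reachable from Expr after that: {Expr, Factor}.
Removed useless symbols: {Atom} and every production mentioning them.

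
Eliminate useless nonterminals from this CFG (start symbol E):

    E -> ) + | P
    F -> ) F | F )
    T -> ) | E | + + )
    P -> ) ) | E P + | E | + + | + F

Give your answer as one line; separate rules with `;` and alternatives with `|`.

E -> ) + | P; P -> ) ) | E P + | E | + +

Generating nonterminals: {E, P, T}.
Reachable from E after that: {E, P}.
Removed useless symbols: {F, T} and every production mentioning them.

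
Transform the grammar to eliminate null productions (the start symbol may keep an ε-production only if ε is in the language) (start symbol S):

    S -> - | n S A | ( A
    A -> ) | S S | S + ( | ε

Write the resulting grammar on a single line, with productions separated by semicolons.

S -> - | n S A | n S | ( A | (; A -> ) | S S | S + (

Nullable nonterminals: {A}.
ε ∉ L(G), so no ε-production is kept.
Add the nullable-subset variants: S → n S A gives n S A | n S. S → ( A gives ( A | (.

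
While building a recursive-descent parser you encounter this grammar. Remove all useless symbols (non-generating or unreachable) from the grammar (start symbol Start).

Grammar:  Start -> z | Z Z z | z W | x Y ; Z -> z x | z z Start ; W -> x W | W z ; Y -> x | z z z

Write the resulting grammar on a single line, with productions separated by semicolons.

Generating nonterminals: {Start, Y, Z}.
Reachable from Start after that: {Start, Y, Z}.
Removed useless symbols: {W} and every production mentioning them.

Start -> z | Z Z z | x Y; Z -> z x | z z Start; Y -> x | z z z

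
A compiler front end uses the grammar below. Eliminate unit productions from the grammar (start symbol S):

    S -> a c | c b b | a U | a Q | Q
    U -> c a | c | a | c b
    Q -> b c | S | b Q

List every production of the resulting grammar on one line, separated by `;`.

S -> a c | c b b | a U | a Q | b c | b Q; U -> c a | c | a | c b; Q -> a c | c b b | a U | a Q | b c | b Q

Unit pairs: Q ⇒* {S}; S ⇒* {Q}.
For every A with A ⇒* B via unit rules, add B's non-unit alternatives to A; then delete every rule of the form X → Y.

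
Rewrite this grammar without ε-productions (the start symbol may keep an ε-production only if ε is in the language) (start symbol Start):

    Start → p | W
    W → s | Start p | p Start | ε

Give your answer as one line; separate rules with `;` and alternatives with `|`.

Start → p | W | ε; W → s | Start p | p | p Start

Nullable nonterminals: {Start, W}.
ε ∈ L(G) since Start is nullable, so keep Start → ε.
Expand every rule over subsets of its nullable positions: W → Start p gives Start p | p.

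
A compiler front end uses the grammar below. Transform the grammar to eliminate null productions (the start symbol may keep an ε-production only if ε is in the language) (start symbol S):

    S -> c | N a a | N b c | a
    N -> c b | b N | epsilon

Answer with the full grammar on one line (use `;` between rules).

The nullable symbols are {N}.
ε ∉ L(G), so no ε-production is kept.
For each production, add variants omitting each subset of nullable occurrences: S → N a a gives N a a | a a. S → N b c gives N b c | b c. N → b N gives b N | b.

S -> c | N a a | a a | N b c | b c | a; N -> c b | b N | b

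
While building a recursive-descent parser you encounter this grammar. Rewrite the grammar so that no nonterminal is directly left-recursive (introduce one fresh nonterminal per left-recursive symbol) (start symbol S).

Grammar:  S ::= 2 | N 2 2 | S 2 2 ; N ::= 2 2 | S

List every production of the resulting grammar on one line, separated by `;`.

S ::= 2 S' | N 2 2 S'; N ::= 2 2 | S; S' ::= 2 2 S' | eps

Directly left-recursive nonterminal: S.
For S: α = {2 2}, β = {2, N 2 2}. Rewrite as S → β S' and S' → α S' | ε.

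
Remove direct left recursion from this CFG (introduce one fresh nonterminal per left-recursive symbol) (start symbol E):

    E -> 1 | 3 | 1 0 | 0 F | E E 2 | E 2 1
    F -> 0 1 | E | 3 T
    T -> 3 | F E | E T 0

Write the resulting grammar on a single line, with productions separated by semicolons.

E -> 1 E' | 3 E' | 1 0 E' | 0 F E'; F -> 0 1 | E | 3 T; T -> 3 | F E | E T 0; E' -> E 2 E' | 2 1 E' | epsilon

Left recursion appears on E.
For E: α = {E 2, 2 1}, β = {1, 3, 1 0, 0 F}. Rewrite as E → β E' and E' → α E' | ε.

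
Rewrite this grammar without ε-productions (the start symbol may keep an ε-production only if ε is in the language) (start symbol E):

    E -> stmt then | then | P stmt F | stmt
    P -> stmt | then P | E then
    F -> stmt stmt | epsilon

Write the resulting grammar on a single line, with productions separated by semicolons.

Nullable set = {F}.
ε ∉ L(G), so no ε-production is kept.
Expand every rule over subsets of its nullable positions: E → P stmt F gives P stmt F | P stmt.

E -> stmt then | then | P stmt F | P stmt | stmt; P -> stmt | then P | E then; F -> stmt stmt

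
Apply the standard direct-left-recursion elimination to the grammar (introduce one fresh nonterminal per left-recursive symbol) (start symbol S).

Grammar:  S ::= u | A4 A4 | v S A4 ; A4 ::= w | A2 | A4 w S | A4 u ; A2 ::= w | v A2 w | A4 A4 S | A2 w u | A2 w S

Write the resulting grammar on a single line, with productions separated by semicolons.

Directly left-recursive nonterminals: A4, A2.
For A4: α = {w S, u}, β = {w, A2}. Rewrite as A4 → β A4' and A4' → α A4' | ε.
For A2: α = {w u, w S}, β = {w, v A2 w, A4 A4 S}. Rewrite as A2 → β A2' and A2' → α A2' | ε.

S ::= u | A4 A4 | v S A4; A4 ::= w A4' | A2 A4'; A2 ::= w A2' | v A2 w A2' | A4 A4 S A2'; A4' ::= w S A4' | u A4' | ε; A2' ::= w u A2' | w S A2' | ε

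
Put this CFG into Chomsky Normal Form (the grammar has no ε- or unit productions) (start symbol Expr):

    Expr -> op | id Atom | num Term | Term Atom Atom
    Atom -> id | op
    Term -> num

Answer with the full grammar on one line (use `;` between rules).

Introduce a nonterminal for each terminal appearing in a rule of length ≥ 2: X1 → id, X2 → num.
Binarize each right-hand side of length ≥ 3 by chaining fresh nonterminals (Y1, Y2, …): affected rules were Expr → Term Atom Atom.

Expr -> op | X1 Atom | X2 Term | Term Y1; Atom -> id | op; Term -> num; X1 -> id; X2 -> num; Y1 -> Atom Atom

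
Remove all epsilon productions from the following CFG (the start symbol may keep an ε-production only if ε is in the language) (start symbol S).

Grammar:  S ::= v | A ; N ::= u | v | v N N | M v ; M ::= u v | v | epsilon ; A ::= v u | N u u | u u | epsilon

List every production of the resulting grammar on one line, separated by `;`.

The nullable symbols are {A, M, S}.
ε ∈ L(G) since S is nullable, so keep S → ε.

S ::= v | A | epsilon; N ::= u | v | v N N | M v; M ::= u v | v; A ::= v u | N u u | u u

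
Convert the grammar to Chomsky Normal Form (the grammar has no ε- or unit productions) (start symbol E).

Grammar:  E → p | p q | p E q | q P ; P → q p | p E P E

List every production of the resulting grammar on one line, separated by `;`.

Introduce a nonterminal for each terminal appearing in a rule of length ≥ 2: X1 → p, X2 → q.
Binarize each right-hand side of length ≥ 3 by chaining fresh nonterminals (Y1, Y2, …): affected rules were E → X1 E X2; P → X1 E P E.

E → p | X1 X2 | X1 Y1 | X2 P; P → X2 X1 | X1 Y2; X1 → p; X2 → q; Y1 → E X2; Y2 → E Y3; Y3 → P E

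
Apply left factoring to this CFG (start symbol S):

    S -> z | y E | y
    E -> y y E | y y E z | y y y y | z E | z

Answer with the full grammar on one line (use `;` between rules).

S -> z | y S'; E -> y y E' | z E''; S' -> E | ε; E' -> y y | E E'''; E'' -> E | ε; E''' -> ε | z

S has alternatives sharing prefix 'y': factor to S → y S' with S' → E | ε.
E has alternatives sharing prefix 'y y': factor to E → y y E' with E' → E | E z | y y.
E has alternatives sharing prefix 'z': factor to E → z E'' with E'' → E | ε.
E' has alternatives sharing prefix 'E': factor to E' → E E''' with E''' → ε | z.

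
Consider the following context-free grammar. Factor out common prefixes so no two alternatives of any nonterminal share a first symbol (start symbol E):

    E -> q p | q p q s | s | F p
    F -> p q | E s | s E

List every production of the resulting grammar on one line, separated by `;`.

E -> s | F p | q p E'; F -> p q | E s | s E; E' -> ε | q s

E has alternatives sharing prefix 'q p': factor to E → q p E' with E' → ε | q s.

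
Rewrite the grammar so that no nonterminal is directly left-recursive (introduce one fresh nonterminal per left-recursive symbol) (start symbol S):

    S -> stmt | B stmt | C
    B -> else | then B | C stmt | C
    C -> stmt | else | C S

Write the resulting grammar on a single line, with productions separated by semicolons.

Directly left-recursive nonterminal: C.
For C: α = {S}, β = {stmt, else}. Rewrite as C → β C' and C' → α C' | ε.

S -> stmt | B stmt | C; B -> else | then B | C stmt | C; C -> stmt C' | else C'; C' -> S C' | ε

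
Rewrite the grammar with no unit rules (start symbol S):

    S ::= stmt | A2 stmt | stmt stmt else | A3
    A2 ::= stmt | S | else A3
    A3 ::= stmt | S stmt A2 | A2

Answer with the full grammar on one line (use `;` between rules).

S ::= stmt | else A3 | A2 stmt | stmt stmt else | S stmt A2; A2 ::= stmt | else A3 | A2 stmt | stmt stmt else | S stmt A2; A3 ::= stmt | else A3 | A2 stmt | stmt stmt else | S stmt A2

Unit pairs: A2 ⇒* {A3, S}; A3 ⇒* {A2, S}; S ⇒* {A2, A3}.
For each unit pair (A, B), copy every non-unit production of B to A, then drop all unit productions.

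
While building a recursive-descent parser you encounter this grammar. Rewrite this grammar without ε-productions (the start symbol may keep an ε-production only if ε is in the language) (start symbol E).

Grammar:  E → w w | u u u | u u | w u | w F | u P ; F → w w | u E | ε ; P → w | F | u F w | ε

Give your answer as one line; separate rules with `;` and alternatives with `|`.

E → w w | u u u | u u | w u | w F | w | u P | u; F → w w | u E; P → w | F | u F w | u w

The nullable symbols are {F, P}.
ε ∉ L(G), so no ε-production is kept.
For each production, add variants omitting each subset of nullable occurrences: E → w F gives w F | w. E → u P gives u P | u. P → u F w gives u F w | u w.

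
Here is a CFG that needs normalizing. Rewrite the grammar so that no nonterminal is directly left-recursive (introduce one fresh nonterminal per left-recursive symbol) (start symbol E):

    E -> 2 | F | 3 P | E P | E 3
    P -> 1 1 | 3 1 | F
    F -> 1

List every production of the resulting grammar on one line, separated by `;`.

E -> 2 E' | F E' | 3 P E'; P -> 1 1 | 3 1 | F; F -> 1; E' -> P E' | 3 E' | ε

Directly left-recursive nonterminal: E.
For E: α = {P, 3}, β = {2, F, 3 P}. Rewrite as E → β E' and E' → α E' | ε.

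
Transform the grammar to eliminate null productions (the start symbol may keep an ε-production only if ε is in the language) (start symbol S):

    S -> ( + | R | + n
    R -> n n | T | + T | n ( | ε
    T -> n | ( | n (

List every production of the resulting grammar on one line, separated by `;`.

Nullable set = {R, S}.
ε ∈ L(G) since S is nullable, so keep S → ε.

S -> ( + | R | + n | ε; R -> n n | T | + T | n (; T -> n | ( | n (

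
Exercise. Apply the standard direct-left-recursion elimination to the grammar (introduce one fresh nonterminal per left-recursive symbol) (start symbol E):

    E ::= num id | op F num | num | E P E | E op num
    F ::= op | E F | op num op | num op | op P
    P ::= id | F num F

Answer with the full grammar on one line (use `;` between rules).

E is directly left-recursive.
For E: α = {P E, op num}, β = {num id, op F num, num}. Rewrite as E → β E' and E' → α E' | ε.

E ::= num id E' | op F num E' | num E'; F ::= op | E F | op num op | num op | op P; P ::= id | F num F; E' ::= P E E' | op num E' | ε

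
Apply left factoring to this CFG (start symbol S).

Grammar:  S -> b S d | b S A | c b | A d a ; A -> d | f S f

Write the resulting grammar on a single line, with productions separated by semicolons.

S has alternatives sharing prefix 'b S': factor to S → b S S' with S' → d | A.

S -> c b | A d a | b S S'; A -> d | f S f; S' -> d | A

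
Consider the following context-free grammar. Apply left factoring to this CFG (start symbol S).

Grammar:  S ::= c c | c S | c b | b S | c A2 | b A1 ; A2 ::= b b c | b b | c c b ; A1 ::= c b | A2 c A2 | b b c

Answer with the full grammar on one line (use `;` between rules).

S has alternatives sharing prefix 'c': factor to S → c S' with S' → c | S | b | A2.
S has alternatives sharing prefix 'b': factor to S → b S'' with S'' → S | A1.
A2 has alternatives sharing prefix 'b b': factor to A2 → b b A2' with A2' → c | ε.

S ::= c S' | b S''; A2 ::= c c b | b b A2'; A1 ::= c b | A2 c A2 | b b c; S' ::= c | S | b | A2; S'' ::= S | A1; A2' ::= c | epsilon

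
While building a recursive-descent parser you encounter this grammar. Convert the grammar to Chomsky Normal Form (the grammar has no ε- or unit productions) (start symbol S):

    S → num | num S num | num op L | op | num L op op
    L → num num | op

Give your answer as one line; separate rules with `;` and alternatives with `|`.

S → num | X1 Y1 | X1 Y2 | op | X1 Y3; L → X1 X1 | op; X1 → num; X2 → op; Y1 → S X1; Y2 → X2 L; Y3 → L Y4; Y4 → X2 X2

Introduce a nonterminal for each terminal appearing in a rule of length ≥ 2: X1 → num, X2 → op.
Binarize each right-hand side of length ≥ 3 by chaining fresh nonterminals (Y1, Y2, …): affected rules were S → X1 S X1; S → X1 X2 L; S → X1 L X2 X2.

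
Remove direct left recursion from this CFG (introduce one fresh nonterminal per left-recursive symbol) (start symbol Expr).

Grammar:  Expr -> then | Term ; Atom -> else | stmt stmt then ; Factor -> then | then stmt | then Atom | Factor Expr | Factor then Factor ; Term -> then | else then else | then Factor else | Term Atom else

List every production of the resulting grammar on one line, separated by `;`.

Expr -> then | Term; Atom -> else | stmt stmt then; Factor -> then Factor1 | then stmt Factor1 | then Atom Factor1; Term -> then Term1 | else then else Term1 | then Factor else Term1; Factor1 -> Expr Factor1 | then Factor Factor1 | eps; Term1 -> Atom else Term1 | eps

Factor, Term are directly left-recursive.
For Factor: α = {Expr, then Factor}, β = {then, then stmt, then Atom}. Rewrite as Factor → β Factor1 and Factor1 → α Factor1 | ε.
For Term: α = {Atom else}, β = {then, else then else, then Factor else}. Rewrite as Term → β Term1 and Term1 → α Term1 | ε.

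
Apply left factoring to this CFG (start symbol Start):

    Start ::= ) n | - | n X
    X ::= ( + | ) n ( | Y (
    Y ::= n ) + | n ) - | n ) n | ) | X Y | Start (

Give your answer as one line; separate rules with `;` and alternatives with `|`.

Start ::= ) n | - | n X; X ::= ( + | ) n ( | Y (; Y ::= ) | X Y | Start ( | n ) Y1; Y1 ::= + | - | n

Y has alternatives sharing prefix 'n )': factor to Y → n ) Y1 with Y1 → + | - | n.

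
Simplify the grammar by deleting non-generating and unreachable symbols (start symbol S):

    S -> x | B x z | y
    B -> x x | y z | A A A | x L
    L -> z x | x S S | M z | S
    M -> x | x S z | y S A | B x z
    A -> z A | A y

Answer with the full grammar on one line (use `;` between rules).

S -> x | B x z | y; B -> x x | y z | x L; L -> z x | x S S | M z | S; M -> x | x S z | B x z

Generating nonterminals: {B, L, M, S}.
Reachable from S after that: {B, L, M, S}.
Removed useless symbols: {A} and every production mentioning them.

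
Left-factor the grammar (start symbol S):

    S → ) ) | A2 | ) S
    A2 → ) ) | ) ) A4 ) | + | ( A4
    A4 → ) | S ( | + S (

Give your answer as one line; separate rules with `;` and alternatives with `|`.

S has alternatives sharing prefix ')': factor to S → ) S' with S' → ) | S.
A2 has alternatives sharing prefix ') )': factor to A2 → ) ) A2' with A2' → ε | A4 ).

S → A2 | ) S'; A2 → + | ( A4 | ) ) A2'; A4 → ) | S ( | + S (; S' → ) | S; A2' → ε | A4 )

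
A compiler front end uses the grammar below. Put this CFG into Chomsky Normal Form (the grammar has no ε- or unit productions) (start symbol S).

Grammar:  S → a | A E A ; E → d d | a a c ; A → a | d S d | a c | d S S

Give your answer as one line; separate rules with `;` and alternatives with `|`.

Introduce a nonterminal for each terminal appearing in a rule of length ≥ 2: X1 → d, X2 → a, X3 → c.
Binarize each right-hand side of length ≥ 3 by chaining fresh nonterminals (Y1, Y2, …): affected rules were S → A E A; E → X2 X2 X3; A → X1 S X1; A → X1 S S.

S → a | A Y1; E → X1 X1 | X2 Y2; A → a | X1 Y3 | X2 X3 | X1 Y4; X1 → d; X2 → a; X3 → c; Y1 → E A; Y2 → X2 X3; Y3 → S X1; Y4 → S S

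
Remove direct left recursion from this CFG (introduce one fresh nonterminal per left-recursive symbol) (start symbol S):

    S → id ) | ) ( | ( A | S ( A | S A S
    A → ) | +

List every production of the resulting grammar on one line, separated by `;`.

S → id ) S' | ) ( S' | ( A S'; A → ) | +; S' → ( A S' | A S S' | ε

Directly left-recursive nonterminal: S.
For S: α = {( A, A S}, β = {id ), ) (, ( A}. Rewrite as S → β S' and S' → α S' | ε.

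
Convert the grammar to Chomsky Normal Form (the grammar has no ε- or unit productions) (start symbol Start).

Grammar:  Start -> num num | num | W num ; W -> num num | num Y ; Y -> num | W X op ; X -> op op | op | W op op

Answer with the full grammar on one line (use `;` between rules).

Introduce a nonterminal for each terminal appearing in a rule of length ≥ 2: X1 → num, X2 → op.
Binarize each right-hand side of length ≥ 3 by chaining fresh nonterminals (Y1, Y2, …): affected rules were Y → W X X2; X → W X2 X2.

Start -> X1 X1 | num | W X1; W -> X1 X1 | X1 Y; Y -> num | W Y1; X -> X2 X2 | op | W Y2; X1 -> num; X2 -> op; Y1 -> X X2; Y2 -> X2 X2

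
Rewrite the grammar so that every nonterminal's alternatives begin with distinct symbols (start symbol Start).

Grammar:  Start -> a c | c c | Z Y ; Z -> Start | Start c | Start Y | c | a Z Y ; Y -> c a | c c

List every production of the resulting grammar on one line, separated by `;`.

Z has alternatives sharing prefix 'Start': factor to Z → Start Z1 with Z1 → ε | c | Y.
Y has alternatives sharing prefix 'c': factor to Y → c Y1 with Y1 → a | c.

Start -> a c | c c | Z Y; Z -> c | a Z Y | Start Z1; Y -> c Y1; Z1 -> ε | c | Y; Y1 -> a | c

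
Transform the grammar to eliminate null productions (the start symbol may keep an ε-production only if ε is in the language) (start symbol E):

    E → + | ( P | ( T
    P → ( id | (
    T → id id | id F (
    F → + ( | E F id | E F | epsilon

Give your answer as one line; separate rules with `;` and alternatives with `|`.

Nullable set = {F}.
ε ∉ L(G), so no ε-production is kept.
For each production, add variants omitting each subset of nullable occurrences: T → id F ( gives id F ( | id (. F → E F id gives E F id | E id. F → E F gives E F | E.

E → + | ( P | ( T; P → ( id | (; T → id id | id F ( | id (; F → + ( | E F id | E id | E F | E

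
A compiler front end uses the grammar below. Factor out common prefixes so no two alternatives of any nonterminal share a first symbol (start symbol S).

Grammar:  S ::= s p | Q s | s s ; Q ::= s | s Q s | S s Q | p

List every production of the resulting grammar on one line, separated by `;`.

S ::= Q s | s S'; Q ::= S s Q | p | s Q'; S' ::= p | s; Q' ::= eps | Q s

S has alternatives sharing prefix 's': factor to S → s S' with S' → p | s.
Q has alternatives sharing prefix 's': factor to Q → s Q' with Q' → ε | Q s.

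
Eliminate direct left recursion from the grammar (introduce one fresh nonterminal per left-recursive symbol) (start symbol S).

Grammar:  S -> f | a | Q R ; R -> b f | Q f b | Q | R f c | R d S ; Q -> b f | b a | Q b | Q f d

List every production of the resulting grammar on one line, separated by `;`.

Left recursion appears on R, Q.
For R: α = {f c, d S}, β = {b f, Q f b, Q}. Rewrite as R → β R' and R' → α R' | ε.
For Q: α = {b, f d}, β = {b f, b a}. Rewrite as Q → β Q' and Q' → α Q' | ε.

S -> f | a | Q R; R -> b f R' | Q f b R' | Q R'; Q -> b f Q' | b a Q'; R' -> f c R' | d S R' | eps; Q' -> b Q' | f d Q' | eps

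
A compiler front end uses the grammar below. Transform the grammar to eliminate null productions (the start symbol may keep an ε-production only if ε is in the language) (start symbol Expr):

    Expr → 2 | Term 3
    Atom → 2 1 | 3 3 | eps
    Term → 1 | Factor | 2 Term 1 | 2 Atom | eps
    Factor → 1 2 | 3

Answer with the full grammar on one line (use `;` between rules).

Expr → 2 | Term 3 | 3; Atom → 2 1 | 3 3; Term → 1 | Factor | 2 Term 1 | 2 1 | 2 Atom | 2; Factor → 1 2 | 3

Nullable nonterminals: {Atom, Term}.
ε ∉ L(G), so no ε-production is kept.
For each production, add variants omitting each subset of nullable occurrences: Expr → Term 3 gives Term 3 | 3. Term → 2 Term 1 gives 2 Term 1 | 2 1. Term → 2 Atom gives 2 Atom | 2.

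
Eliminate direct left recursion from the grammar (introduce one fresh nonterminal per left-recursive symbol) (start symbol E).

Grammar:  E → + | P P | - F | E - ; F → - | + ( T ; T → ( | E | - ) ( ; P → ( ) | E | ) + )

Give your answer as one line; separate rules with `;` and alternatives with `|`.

E is directly left-recursive.
For E: α = {-}, β = {+, P P, - F}. Rewrite as E → β E' and E' → α E' | ε.

E → + E' | P P E' | - F E'; F → - | + ( T; T → ( | E | - ) (; P → ( ) | E | ) + ); E' → - E' | ε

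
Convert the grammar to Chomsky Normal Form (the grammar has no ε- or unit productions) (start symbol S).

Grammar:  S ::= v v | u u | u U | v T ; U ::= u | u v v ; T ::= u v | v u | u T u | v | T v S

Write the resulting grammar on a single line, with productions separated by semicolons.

Introduce a nonterminal for each terminal appearing in a rule of length ≥ 2: X1 → v, X2 → u.
Binarize each right-hand side of length ≥ 3 by chaining fresh nonterminals (Y1, Y2, …): affected rules were U → X2 X1 X1; T → X2 T X2; T → T X1 S.

S ::= X1 X1 | X2 X2 | X2 U | X1 T; U ::= u | X2 Y1; T ::= X2 X1 | X1 X2 | X2 Y2 | v | T Y3; X1 ::= v; X2 ::= u; Y1 ::= X1 X1; Y2 ::= T X2; Y3 ::= X1 S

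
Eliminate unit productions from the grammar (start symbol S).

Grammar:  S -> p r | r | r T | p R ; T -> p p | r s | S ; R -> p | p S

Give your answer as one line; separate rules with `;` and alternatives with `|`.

S -> p r | r | r T | p R; T -> p r | r | r T | p R | p p | r s; R -> p | p S

Unit pairs: T ⇒* {S}.
For every A with A ⇒* B via unit rules, add B's non-unit alternatives to A; then delete every rule of the form X → Y.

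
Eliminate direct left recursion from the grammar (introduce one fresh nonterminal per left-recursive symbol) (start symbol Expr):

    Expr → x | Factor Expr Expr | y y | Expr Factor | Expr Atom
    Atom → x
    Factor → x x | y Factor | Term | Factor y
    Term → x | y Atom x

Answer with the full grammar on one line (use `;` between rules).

Expr, Factor are directly left-recursive.
For Expr: α = {Factor, Atom}, β = {x, Factor Expr Expr, y y}. Rewrite as Expr → β Expr1 and Expr1 → α Expr1 | ε.
For Factor: α = {y}, β = {x x, y Factor, Term}. Rewrite as Factor → β Factor1 and Factor1 → α Factor1 | ε.

Expr → x Expr1 | Factor Expr Expr Expr1 | y y Expr1; Atom → x; Factor → x x Factor1 | y Factor Factor1 | Term Factor1; Term → x | y Atom x; Expr1 → Factor Expr1 | Atom Expr1 | ε; Factor1 → y Factor1 | ε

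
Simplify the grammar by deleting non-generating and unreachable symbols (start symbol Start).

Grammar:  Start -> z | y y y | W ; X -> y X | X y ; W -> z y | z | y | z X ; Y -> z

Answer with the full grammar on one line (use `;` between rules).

Start -> z | y y y | W; W -> z y | z | y

Generating nonterminals: {Start, W, Y}.
Reachable from Start after that: {Start, W}.
Removed useless symbols: {X, Y} and every production mentioning them.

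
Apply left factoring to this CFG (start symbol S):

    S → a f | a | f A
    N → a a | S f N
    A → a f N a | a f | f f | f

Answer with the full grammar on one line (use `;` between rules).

S has alternatives sharing prefix 'a': factor to S → a S' with S' → f | ε.
A has alternatives sharing prefix 'a f': factor to A → a f A' with A' → N a | ε.
A has alternatives sharing prefix 'f': factor to A → f A'' with A'' → f | ε.

S → f A | a S'; N → a a | S f N; A → a f A' | f A''; S' → f | ε; A' → N a | ε; A'' → f | ε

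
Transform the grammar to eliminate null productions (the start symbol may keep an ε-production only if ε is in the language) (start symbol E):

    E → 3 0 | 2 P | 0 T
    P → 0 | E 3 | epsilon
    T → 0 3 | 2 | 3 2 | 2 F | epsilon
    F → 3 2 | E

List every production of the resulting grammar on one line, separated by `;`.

Nullable nonterminals: {P, T}.
ε ∉ L(G), so no ε-production is kept.
Add the nullable-subset variants: E → 2 P gives 2 P | 2. E → 0 T gives 0 T | 0.

E → 3 0 | 2 P | 2 | 0 T | 0; P → 0 | E 3; T → 0 3 | 2 | 3 2 | 2 F; F → 3 2 | E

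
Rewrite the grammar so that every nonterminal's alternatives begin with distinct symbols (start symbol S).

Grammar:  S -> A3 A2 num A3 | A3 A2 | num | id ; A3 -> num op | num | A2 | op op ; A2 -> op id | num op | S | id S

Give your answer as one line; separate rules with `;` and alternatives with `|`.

S has alternatives sharing prefix 'A3 A2': factor to S → A3 A2 S' with S' → num A3 | ε.
A3 has alternatives sharing prefix 'num': factor to A3 → num A3' with A3' → op | ε.

S -> num | id | A3 A2 S'; A3 -> A2 | op op | num A3'; A2 -> op id | num op | S | id S; S' -> num A3 | ε; A3' -> op | ε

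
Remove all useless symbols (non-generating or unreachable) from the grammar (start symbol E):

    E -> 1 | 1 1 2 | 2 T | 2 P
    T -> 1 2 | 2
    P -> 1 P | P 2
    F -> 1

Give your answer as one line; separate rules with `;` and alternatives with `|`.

Generating nonterminals: {E, F, T}.
Reachable from E after that: {E, T}.
Removed useless symbols: {F, P} and every production mentioning them.

E -> 1 | 1 1 2 | 2 T; T -> 1 2 | 2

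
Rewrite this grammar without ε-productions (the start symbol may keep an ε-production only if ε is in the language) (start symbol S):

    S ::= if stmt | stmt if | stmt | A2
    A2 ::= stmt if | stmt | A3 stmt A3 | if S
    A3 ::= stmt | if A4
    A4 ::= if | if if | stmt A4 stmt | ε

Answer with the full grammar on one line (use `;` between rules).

The nullable symbols are {A4}.
ε ∉ L(G), so no ε-production is kept.
For each production, add variants omitting each subset of nullable occurrences: A3 → if A4 gives if A4 | if. A4 → stmt A4 stmt gives stmt A4 stmt | stmt stmt.

S ::= if stmt | stmt if | stmt | A2; A2 ::= stmt if | stmt | A3 stmt A3 | if S; A3 ::= stmt | if A4 | if; A4 ::= if | if if | stmt A4 stmt | stmt stmt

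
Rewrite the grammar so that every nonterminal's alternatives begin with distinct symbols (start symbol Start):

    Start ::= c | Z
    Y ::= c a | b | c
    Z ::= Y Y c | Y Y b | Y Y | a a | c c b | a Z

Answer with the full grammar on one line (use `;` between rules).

Start ::= c | Z; Y ::= b | c Y1; Z ::= c c b | Y Y Z1 | a Z2; Y1 ::= a | eps; Z1 ::= c | b | eps; Z2 ::= a | Z

Y has alternatives sharing prefix 'c': factor to Y → c Y1 with Y1 → a | ε.
Z has alternatives sharing prefix 'Y Y': factor to Z → Y Y Z1 with Z1 → c | b | ε.
Z has alternatives sharing prefix 'a': factor to Z → a Z2 with Z2 → a | Z.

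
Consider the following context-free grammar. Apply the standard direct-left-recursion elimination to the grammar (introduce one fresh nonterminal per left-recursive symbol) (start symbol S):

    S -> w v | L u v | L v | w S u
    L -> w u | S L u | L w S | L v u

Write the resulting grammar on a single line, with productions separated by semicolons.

L is directly left-recursive.
For L: α = {w S, v u}, β = {w u, S L u}. Rewrite as L → β L' and L' → α L' | ε.

S -> w v | L u v | L v | w S u; L -> w u L' | S L u L'; L' -> w S L' | v u L' | epsilon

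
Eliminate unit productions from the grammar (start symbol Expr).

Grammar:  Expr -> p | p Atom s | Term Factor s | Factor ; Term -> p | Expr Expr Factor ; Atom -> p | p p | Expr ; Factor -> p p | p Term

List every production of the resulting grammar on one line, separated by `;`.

Unit pairs: Atom ⇒* {Expr, Factor}; Expr ⇒* {Factor}.
For each unit pair (A, B), copy every non-unit production of B to A, then drop all unit productions.

Expr -> p p | p Term | p | p Atom s | Term Factor s; Term -> p | Expr Expr Factor; Atom -> p | p p | p Term | p Atom s | Term Factor s; Factor -> p p | p Term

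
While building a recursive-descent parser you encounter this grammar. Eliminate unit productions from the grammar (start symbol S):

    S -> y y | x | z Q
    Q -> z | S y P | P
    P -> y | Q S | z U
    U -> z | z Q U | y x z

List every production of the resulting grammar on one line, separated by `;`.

Unit pairs: Q ⇒* {P}.
Replace each nonterminal's rules with the union of the non-unit rules of every nonterminal it unit-derives.

S -> y y | x | z Q; Q -> y | Q S | z U | z | S y P; P -> y | Q S | z U; U -> z | z Q U | y x z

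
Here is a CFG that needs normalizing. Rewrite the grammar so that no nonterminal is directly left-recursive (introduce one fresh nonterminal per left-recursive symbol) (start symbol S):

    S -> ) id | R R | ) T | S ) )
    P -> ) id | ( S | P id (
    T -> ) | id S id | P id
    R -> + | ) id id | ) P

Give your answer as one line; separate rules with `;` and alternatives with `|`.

S -> ) id S' | R R S' | ) T S'; P -> ) id P' | ( S P'; T -> ) | id S id | P id; R -> + | ) id id | ) P; S' -> ) ) S' | ε; P' -> id ( P' | ε

Left recursion appears on S, P.
For S: α = {) )}, β = {) id, R R, ) T}. Rewrite as S → β S' and S' → α S' | ε.
For P: α = {id (}, β = {) id, ( S}. Rewrite as P → β P' and P' → α P' | ε.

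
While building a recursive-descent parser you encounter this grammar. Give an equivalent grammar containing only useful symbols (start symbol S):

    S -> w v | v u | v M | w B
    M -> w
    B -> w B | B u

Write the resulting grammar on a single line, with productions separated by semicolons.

Generating nonterminals: {M, S}.
Reachable from S after that: {M, S}.
Removed useless symbols: {B} and every production mentioning them.

S -> w v | v u | v M; M -> w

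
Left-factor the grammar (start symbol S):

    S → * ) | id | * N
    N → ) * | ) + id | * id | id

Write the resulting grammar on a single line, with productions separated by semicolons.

S → id | * S'; N → * id | id | ) N'; S' → ) | N; N' → * | + id

S has alternatives sharing prefix '*': factor to S → * S' with S' → ) | N.
N has alternatives sharing prefix ')': factor to N → ) N' with N' → * | + id.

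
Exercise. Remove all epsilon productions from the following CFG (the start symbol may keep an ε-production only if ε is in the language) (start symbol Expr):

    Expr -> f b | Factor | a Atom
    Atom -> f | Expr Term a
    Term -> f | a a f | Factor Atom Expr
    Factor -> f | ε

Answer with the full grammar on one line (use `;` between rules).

Expr -> f b | Factor | a Atom | ε; Atom -> f | Expr Term a | Term a; Term -> f | a a f | Factor Atom Expr | Factor Atom | Atom Expr | Atom; Factor -> f

Nullable nonterminals: {Expr, Factor}.
ε ∈ L(G) since Expr is nullable, so keep Expr → ε.
Add the nullable-subset variants: Atom → Expr Term a gives Expr Term a | Term a. Term → Factor Atom Expr gives Factor Atom Expr | Factor Atom | Atom Expr | Atom.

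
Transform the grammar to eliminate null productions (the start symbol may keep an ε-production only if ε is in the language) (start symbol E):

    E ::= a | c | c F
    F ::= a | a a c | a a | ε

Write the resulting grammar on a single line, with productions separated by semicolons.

E ::= a | c | c F; F ::= a | a a c | a a

The nullable symbols are {F}.
ε ∉ L(G), so no ε-production is kept.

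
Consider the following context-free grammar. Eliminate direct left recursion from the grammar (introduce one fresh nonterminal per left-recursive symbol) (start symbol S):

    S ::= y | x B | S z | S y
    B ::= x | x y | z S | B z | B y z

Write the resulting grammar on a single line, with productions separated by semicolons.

S ::= y S' | x B S'; B ::= x B' | x y B' | z S B'; S' ::= z S' | y S' | ε; B' ::= z B' | y z B' | ε

Directly left-recursive nonterminals: S, B.
For S: α = {z, y}, β = {y, x B}. Rewrite as S → β S' and S' → α S' | ε.
For B: α = {z, y z}, β = {x, x y, z S}. Rewrite as B → β B' and B' → α B' | ε.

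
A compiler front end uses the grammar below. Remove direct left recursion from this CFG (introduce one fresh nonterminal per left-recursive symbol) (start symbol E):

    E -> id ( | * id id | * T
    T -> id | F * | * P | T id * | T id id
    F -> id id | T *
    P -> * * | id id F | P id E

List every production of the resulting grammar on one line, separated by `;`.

E -> id ( | * id id | * T; T -> id T' | F * T' | * P T'; F -> id id | T *; P -> * * P' | id id F P'; T' -> id * T' | id id T' | ε; P' -> id E P' | ε

Directly left-recursive nonterminals: T, P.
For T: α = {id *, id id}, β = {id, F *, * P}. Rewrite as T → β T' and T' → α T' | ε.
For P: α = {id E}, β = {* *, id id F}. Rewrite as P → β P' and P' → α P' | ε.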